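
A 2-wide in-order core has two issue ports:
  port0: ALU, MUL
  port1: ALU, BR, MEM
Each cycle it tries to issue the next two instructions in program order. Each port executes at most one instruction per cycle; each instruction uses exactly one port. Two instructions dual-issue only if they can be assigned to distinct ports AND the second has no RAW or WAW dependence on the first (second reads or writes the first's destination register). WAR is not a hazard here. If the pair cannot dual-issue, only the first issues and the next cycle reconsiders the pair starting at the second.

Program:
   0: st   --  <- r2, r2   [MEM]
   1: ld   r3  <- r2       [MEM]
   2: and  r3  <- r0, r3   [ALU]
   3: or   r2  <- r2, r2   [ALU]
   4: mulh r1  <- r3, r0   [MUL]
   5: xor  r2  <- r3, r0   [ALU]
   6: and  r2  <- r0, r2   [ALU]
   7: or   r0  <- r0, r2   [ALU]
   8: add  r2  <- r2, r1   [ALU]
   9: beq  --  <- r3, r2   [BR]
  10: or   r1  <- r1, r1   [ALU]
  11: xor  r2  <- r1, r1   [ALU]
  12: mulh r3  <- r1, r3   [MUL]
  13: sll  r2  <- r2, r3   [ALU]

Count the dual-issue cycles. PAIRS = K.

#0 head=0: st i0 no-port MEM/MEM
#1 head=1: ld i1 RAW+WAW r3
#2 head=2: and/or i2,i3 2-wide
#3 head=4: mulh/xor i4,i5 2-wide
#4 head=6: and i6 RAW r2
#5 head=7: or/add i7,i8 2-wide
#6 head=9: beq/or i9,i10 2-wide
#7 head=11: xor/mulh i11,i12 2-wide
#8 head=13: sll i13 tail

PAIRS = 5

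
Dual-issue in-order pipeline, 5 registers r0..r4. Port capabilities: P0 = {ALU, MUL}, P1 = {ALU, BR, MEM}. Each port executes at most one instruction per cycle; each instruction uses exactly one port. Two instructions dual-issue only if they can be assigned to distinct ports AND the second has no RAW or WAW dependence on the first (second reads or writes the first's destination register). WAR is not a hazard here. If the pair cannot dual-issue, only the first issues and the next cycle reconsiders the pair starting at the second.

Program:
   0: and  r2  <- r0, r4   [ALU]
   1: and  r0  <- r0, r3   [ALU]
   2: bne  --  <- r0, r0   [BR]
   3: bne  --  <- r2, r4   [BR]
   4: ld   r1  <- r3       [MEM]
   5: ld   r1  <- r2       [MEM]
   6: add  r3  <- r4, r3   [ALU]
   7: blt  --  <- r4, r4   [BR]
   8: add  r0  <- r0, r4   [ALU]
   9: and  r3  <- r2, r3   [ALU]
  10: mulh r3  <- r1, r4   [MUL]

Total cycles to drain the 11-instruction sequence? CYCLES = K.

CYCLES = 8

t=0 i0,i1:and and ; pair
t=1 i2:bne ; no-port BR/BR
t=2 i3:bne ; no-port BR/MEM
t=3 i4:ld ; no-port MEM/MEM
t=4 i5,i6:ld add ; pair
t=5 i7,i8:blt add ; pair
t=6 i9:and ; WAW r3
t=7 i10:mulh ; tail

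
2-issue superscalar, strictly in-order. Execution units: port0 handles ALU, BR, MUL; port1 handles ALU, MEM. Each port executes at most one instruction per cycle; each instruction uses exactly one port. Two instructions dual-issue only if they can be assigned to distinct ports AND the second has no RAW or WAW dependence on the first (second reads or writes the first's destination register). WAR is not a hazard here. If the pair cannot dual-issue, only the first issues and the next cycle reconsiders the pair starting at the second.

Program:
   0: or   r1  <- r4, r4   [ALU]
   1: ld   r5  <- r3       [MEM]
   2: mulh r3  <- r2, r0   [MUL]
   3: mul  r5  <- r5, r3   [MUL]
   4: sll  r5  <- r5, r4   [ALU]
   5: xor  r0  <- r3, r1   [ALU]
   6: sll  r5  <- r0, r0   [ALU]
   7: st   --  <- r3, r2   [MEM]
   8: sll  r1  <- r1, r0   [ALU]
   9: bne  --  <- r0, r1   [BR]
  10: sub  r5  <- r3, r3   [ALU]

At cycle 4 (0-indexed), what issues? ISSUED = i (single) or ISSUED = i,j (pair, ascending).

t=0 i0,i1:or.ALU/ld.MEM ; pair
t=1 i2:mulh.MUL ; no-port MUL/MUL
t=2 i3:mul.MUL ; RAW+WAW r5
t=3 i4,i5:sll.ALU/xor.ALU ; pair
t=4 i6,i7:sll.ALU/st.MEM ; pair
t=5 i8:sll.ALU ; RAW r1
t=6 i9,i10:bne.BR/sub.ALU ; pair

ISSUED = 6,7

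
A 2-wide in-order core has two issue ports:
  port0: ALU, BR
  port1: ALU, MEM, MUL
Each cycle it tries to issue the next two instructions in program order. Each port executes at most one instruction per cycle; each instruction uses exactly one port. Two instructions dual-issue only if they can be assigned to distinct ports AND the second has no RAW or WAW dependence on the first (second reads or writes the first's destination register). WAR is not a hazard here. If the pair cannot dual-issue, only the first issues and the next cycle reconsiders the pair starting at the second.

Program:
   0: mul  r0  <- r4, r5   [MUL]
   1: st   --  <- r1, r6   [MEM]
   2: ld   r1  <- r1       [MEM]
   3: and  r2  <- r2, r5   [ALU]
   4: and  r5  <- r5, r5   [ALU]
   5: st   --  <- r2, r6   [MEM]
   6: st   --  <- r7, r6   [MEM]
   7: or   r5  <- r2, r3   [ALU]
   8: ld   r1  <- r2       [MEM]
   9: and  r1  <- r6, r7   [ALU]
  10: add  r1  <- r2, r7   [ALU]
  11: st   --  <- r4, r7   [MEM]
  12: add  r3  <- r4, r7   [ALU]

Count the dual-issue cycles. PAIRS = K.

0. mul.MUL @i0  | no-port MUL/MEM
1. st.MEM @i1  | no-port MEM/MEM
2. ld.MEM and.ALU @i2,i3  | pair
3. and.ALU st.MEM @i4,i5  | pair
4. st.MEM or.ALU @i6,i7  | pair
5. ld.MEM @i8  | WAW r1
6. and.ALU @i9  | WAW r1
7. add.ALU st.MEM @i10,i11  | pair
8. add.ALU @i12  | tail

PAIRS = 4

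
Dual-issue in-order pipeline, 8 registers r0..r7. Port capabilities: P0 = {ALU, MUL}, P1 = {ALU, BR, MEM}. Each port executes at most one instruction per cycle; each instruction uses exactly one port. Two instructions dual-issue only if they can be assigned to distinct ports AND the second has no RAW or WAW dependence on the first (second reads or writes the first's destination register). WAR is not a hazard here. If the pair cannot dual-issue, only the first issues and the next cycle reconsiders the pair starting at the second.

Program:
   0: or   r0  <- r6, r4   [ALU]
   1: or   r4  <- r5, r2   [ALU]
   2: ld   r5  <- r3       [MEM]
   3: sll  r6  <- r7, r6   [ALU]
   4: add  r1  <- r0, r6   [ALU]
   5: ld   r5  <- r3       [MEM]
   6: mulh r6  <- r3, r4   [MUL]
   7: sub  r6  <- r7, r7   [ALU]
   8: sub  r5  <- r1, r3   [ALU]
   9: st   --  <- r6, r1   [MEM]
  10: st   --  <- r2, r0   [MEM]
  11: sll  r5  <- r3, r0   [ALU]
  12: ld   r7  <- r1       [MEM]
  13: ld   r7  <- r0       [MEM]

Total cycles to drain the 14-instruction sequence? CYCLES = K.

CYCLES = 9

0. or.ALU or.ALU @i0&i1  | 2-wide
1. ld.MEM sll.ALU @i2&i3  | 2-wide
2. add.ALU ld.MEM @i4&i5  | 2-wide
3. mulh.MUL @i6  | WAW r6
4. sub.ALU sub.ALU @i7&i8  | 2-wide
5. st.MEM @i9  | no-port MEM/MEM
6. st.MEM sll.ALU @i10&i11  | 2-wide
7. ld.MEM @i12  | no-port MEM/MEM
8. ld.MEM @i13  | tail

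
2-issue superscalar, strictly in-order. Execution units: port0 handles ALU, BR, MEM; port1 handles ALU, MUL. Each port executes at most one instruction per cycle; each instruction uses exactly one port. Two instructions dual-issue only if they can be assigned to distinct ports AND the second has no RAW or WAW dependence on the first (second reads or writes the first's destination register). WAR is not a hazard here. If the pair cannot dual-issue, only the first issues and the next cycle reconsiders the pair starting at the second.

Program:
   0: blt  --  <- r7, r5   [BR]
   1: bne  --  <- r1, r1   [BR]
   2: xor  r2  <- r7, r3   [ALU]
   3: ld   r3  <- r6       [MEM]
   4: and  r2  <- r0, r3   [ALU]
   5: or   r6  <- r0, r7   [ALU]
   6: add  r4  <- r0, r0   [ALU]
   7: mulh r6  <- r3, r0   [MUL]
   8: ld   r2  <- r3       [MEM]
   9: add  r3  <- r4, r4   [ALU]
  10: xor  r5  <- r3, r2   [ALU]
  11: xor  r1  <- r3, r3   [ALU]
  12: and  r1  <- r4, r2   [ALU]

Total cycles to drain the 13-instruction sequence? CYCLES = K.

0. blt.BR @i0  | no-port BR/BR
1. bne.BR/xor.ALU @i1,i2  | dual
2. ld.MEM @i3  | RAW r3
3. and.ALU/or.ALU @i4,i5  | dual
4. add.ALU/mulh.MUL @i6,i7  | dual
5. ld.MEM/add.ALU @i8,i9  | dual
6. xor.ALU/xor.ALU @i10,i11  | dual
7. and.ALU @i12  | tail

CYCLES = 8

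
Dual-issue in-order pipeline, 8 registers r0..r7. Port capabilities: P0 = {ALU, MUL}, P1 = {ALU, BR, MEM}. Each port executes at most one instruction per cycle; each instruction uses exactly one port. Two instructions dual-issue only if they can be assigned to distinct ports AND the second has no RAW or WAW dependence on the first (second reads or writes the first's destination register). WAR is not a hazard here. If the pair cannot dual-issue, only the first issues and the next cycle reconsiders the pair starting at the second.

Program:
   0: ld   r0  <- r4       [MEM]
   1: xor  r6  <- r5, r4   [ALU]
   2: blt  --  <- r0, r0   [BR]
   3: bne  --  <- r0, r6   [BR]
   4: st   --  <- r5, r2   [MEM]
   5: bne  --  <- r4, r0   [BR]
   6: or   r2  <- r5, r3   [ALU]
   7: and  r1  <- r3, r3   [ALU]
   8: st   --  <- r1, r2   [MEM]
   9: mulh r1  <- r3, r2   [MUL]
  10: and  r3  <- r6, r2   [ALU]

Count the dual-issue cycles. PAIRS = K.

PAIRS = 3

#0 head=0: ld.MEM+xor.ALU i0+i1 pair
#1 head=2: blt.BR i2 no-port BR/BR
#2 head=3: bne.BR i3 no-port BR/MEM
#3 head=4: st.MEM i4 no-port MEM/BR
#4 head=5: bne.BR+or.ALU i5+i6 pair
#5 head=7: and.ALU i7 RAW r1
#6 head=8: st.MEM+mulh.MUL i8+i9 pair
#7 head=10: and.ALU i10 tail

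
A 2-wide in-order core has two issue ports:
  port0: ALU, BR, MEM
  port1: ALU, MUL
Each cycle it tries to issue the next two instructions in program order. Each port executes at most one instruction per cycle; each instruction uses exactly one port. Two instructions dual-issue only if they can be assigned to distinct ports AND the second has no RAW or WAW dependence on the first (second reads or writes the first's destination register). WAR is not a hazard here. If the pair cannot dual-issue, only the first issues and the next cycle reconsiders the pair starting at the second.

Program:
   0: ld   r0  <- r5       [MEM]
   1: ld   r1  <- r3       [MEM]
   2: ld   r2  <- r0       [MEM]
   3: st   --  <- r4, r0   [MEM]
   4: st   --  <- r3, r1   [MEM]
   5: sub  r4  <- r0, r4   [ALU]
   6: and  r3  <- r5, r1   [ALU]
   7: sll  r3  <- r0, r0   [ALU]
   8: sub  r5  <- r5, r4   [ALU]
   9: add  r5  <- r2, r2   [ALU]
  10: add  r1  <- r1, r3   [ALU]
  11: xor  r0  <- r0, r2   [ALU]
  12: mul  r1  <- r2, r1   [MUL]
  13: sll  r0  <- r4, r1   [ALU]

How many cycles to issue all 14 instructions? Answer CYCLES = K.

CYCLES = 10

[0] i0  ld  -- no-port MEM/MEM
[1] i1  ld  -- no-port MEM/MEM
[2] i2  ld  -- no-port MEM/MEM
[3] i3  st  -- no-port MEM/MEM
[4] i4&i5  st;sub  -- dual
[5] i6  and  -- WAW r3
[6] i7&i8  sll;sub  -- dual
[7] i9&i10  add;add  -- dual
[8] i11&i12  xor;mul  -- dual
[9] i13  sll  -- tail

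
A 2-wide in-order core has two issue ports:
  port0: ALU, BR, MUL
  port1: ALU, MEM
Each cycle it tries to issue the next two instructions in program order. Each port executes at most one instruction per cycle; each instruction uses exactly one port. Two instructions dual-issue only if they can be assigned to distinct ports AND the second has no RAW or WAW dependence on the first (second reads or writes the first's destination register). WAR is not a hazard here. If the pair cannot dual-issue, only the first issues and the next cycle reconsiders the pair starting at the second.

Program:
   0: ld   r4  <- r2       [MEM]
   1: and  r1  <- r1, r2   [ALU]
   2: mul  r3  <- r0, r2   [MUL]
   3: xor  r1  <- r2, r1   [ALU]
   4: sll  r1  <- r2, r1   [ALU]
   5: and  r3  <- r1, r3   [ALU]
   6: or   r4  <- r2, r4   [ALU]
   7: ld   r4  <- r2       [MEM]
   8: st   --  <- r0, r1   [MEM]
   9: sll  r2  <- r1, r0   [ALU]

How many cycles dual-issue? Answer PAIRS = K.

PAIRS = 4

t=0 i0&i1:ld+and ; pair
t=1 i2&i3:mul+xor ; pair
t=2 i4:sll ; RAW r1
t=3 i5&i6:and+or ; pair
t=4 i7:ld ; no-port MEM/MEM
t=5 i8&i9:st+sll ; pair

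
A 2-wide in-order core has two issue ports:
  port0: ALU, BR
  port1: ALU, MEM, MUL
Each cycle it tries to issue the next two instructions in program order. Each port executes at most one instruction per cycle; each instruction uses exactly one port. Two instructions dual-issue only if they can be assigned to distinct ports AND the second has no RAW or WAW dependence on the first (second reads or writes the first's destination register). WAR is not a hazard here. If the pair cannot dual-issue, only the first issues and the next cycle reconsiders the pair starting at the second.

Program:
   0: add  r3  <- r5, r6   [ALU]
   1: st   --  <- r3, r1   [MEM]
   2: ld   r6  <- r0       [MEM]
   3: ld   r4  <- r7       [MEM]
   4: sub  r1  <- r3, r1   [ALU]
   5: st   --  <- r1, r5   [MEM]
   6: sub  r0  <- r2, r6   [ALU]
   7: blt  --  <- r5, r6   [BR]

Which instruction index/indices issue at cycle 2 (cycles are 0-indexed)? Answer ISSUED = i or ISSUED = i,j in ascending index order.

ISSUED = 2

  cy0 -> i0 (add) RAW r3
  cy1 -> i1 (st) no-port MEM/MEM
  cy2 -> i2 (ld) no-port MEM/MEM
  cy3 -> i3&i4 (ld/sub) 2-wide
  cy4 -> i5&i6 (st/sub) 2-wide
  cy5 -> i7 (blt) tail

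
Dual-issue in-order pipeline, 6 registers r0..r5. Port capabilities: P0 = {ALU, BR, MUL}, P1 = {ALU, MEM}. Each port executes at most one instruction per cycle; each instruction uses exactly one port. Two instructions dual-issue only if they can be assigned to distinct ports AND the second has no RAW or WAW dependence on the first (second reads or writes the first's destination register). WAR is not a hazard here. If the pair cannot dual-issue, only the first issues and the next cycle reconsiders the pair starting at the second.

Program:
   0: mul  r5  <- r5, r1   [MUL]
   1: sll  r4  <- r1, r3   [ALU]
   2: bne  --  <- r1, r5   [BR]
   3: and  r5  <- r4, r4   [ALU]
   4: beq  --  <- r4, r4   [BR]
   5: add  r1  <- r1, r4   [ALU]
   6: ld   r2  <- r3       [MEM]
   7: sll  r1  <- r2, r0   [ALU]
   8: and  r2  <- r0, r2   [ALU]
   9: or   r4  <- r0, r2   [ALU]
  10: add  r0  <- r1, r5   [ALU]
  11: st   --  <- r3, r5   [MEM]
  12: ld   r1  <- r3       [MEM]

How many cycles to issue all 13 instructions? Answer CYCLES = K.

#0 head=0: mul;sll i0&i1 pair
#1 head=2: bne;and i2&i3 pair
#2 head=4: beq;add i4&i5 pair
#3 head=6: ld i6 RAW r2
#4 head=7: sll;and i7&i8 pair
#5 head=9: or;add i9&i10 pair
#6 head=11: st i11 no-port MEM/MEM
#7 head=12: ld i12 tail

CYCLES = 8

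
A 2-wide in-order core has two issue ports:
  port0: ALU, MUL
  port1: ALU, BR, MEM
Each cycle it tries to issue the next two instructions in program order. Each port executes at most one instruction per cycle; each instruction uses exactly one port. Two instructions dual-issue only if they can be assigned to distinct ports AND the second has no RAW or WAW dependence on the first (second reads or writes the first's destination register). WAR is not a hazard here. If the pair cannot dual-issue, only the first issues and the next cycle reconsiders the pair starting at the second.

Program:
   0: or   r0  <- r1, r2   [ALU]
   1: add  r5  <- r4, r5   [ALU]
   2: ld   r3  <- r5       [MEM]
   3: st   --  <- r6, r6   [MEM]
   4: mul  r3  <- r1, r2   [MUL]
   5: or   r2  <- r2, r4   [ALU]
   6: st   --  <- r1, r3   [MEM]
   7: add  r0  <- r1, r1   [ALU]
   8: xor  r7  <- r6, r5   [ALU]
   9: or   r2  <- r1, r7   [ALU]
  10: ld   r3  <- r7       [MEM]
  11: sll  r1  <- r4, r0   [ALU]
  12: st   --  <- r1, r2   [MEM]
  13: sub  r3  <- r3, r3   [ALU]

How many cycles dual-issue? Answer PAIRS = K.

PAIRS = 6

#0 head=0: or.ALU/add.ALU i0,i1 dual
#1 head=2: ld.MEM i2 no-port MEM/MEM
#2 head=3: st.MEM/mul.MUL i3,i4 dual
#3 head=5: or.ALU/st.MEM i5,i6 dual
#4 head=7: add.ALU/xor.ALU i7,i8 dual
#5 head=9: or.ALU/ld.MEM i9,i10 dual
#6 head=11: sll.ALU i11 RAW r1
#7 head=12: st.MEM/sub.ALU i12,i13 dual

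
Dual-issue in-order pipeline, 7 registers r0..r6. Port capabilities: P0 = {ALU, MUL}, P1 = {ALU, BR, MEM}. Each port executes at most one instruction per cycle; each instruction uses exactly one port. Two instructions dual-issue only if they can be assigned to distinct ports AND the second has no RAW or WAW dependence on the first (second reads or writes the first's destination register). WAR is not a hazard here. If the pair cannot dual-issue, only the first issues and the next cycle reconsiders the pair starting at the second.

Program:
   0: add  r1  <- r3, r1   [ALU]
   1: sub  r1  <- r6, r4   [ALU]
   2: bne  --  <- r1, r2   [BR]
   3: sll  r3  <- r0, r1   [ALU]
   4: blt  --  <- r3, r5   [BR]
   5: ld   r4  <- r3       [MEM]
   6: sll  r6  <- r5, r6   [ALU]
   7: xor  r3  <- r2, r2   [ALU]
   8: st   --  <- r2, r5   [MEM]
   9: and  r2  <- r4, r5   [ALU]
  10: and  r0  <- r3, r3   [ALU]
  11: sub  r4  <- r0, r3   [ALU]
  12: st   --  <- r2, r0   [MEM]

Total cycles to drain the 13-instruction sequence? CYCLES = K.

c0: i0 add  WAW r1
c1: i1 sub  RAW r1
c2: i2,i3 bne/sll  dual
c3: i4 blt  no-port BR/MEM
c4: i5,i6 ld/sll  dual
c5: i7,i8 xor/st  dual
c6: i9,i10 and/and  dual
c7: i11,i12 sub/st  dual

CYCLES = 8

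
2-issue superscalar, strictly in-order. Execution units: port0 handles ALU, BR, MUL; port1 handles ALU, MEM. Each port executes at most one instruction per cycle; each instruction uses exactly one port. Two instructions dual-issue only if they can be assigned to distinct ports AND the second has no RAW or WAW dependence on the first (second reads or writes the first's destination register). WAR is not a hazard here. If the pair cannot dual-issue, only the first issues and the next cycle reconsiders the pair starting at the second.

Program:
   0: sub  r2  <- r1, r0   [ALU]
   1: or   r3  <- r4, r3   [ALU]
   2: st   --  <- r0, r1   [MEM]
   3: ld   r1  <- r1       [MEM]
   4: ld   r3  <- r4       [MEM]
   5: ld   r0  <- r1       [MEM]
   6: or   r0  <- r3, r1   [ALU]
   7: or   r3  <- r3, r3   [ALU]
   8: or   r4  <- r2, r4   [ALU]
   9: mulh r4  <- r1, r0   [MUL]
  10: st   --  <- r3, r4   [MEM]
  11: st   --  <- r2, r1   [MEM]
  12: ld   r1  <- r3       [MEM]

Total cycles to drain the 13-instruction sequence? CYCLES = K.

CYCLES = 11

c0: i0,i1 sub/or  2-wide
c1: i2 st  no-port MEM/MEM
c2: i3 ld  no-port MEM/MEM
c3: i4 ld  no-port MEM/MEM
c4: i5 ld  WAW r0
c5: i6,i7 or/or  2-wide
c6: i8 or  WAW r4
c7: i9 mulh  RAW r4
c8: i10 st  no-port MEM/MEM
c9: i11 st  no-port MEM/MEM
c10: i12 ld  tail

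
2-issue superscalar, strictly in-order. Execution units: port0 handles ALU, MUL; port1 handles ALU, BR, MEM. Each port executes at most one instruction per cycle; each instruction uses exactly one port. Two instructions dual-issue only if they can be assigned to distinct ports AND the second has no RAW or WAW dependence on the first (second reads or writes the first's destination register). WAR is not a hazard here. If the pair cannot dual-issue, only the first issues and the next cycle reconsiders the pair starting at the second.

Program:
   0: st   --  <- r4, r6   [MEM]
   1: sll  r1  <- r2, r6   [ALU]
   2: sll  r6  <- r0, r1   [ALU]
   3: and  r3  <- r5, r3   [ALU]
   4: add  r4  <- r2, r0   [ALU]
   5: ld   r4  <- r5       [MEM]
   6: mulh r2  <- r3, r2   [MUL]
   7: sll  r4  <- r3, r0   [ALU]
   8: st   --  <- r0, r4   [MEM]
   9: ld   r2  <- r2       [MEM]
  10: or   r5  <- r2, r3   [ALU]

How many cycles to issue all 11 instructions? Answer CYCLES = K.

t=0 i0,i1:st+sll ; dual
t=1 i2,i3:sll+and ; dual
t=2 i4:add ; WAW r4
t=3 i5,i6:ld+mulh ; dual
t=4 i7:sll ; RAW r4
t=5 i8:st ; no-port MEM/MEM
t=6 i9:ld ; RAW r2
t=7 i10:or ; tail

CYCLES = 8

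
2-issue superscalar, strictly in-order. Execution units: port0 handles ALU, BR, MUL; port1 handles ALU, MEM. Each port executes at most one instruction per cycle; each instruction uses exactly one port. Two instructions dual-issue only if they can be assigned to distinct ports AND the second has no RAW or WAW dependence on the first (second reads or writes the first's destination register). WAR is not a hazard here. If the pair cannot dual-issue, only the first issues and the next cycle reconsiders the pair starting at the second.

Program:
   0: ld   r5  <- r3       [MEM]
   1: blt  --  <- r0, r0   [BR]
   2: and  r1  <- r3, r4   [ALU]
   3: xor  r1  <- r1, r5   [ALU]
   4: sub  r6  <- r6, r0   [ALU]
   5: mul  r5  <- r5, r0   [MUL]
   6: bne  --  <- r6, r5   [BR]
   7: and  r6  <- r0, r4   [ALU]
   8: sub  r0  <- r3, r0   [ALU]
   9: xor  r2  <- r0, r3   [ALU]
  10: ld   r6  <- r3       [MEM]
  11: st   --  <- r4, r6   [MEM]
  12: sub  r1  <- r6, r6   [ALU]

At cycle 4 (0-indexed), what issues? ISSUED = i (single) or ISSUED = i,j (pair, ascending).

  cy0 -> i0&i1 (ld.MEM/blt.BR) pair
  cy1 -> i2 (and.ALU) RAW+WAW r1
  cy2 -> i3&i4 (xor.ALU/sub.ALU) pair
  cy3 -> i5 (mul.MUL) no-port MUL/BR
  cy4 -> i6&i7 (bne.BR/and.ALU) pair
  cy5 -> i8 (sub.ALU) RAW r0
  cy6 -> i9&i10 (xor.ALU/ld.MEM) pair
  cy7 -> i11&i12 (st.MEM/sub.ALU) pair

ISSUED = 6,7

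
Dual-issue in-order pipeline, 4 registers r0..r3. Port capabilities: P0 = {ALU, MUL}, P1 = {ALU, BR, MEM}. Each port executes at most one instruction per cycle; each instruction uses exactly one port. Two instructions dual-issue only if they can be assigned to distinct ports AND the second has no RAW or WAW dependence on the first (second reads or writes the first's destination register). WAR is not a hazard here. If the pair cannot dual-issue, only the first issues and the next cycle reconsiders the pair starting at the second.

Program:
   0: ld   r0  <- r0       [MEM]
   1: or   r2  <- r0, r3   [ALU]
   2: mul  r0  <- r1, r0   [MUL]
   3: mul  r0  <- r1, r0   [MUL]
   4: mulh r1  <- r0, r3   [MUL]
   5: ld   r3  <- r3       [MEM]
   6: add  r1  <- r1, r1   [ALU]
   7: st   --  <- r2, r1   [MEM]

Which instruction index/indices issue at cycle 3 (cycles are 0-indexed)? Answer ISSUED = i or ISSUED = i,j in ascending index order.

ISSUED = 4,5

0. ld.MEM @i0  | RAW r0
1. or.ALU/mul.MUL @i1+i2  | dual
2. mul.MUL @i3  | no-port MUL/MUL
3. mulh.MUL/ld.MEM @i4+i5  | dual
4. add.ALU @i6  | RAW r1
5. st.MEM @i7  | tail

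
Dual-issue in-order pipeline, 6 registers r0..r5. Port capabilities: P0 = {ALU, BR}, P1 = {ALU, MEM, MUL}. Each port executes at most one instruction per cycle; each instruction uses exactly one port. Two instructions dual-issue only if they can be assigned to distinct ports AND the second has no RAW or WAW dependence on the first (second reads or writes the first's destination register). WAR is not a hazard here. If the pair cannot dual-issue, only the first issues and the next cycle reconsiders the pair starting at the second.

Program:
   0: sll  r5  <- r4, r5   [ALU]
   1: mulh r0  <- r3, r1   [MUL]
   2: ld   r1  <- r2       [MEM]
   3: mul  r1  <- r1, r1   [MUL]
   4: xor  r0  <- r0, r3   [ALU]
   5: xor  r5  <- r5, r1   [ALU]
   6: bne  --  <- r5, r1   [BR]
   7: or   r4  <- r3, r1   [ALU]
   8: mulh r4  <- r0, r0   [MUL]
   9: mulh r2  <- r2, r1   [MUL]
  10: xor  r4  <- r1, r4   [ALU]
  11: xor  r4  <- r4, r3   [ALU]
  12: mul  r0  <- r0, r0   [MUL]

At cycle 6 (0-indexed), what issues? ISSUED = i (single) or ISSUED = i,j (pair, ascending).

ISSUED = 9,10

[0] i0,i1  sll.ALU mulh.MUL  -- pair
[1] i2  ld.MEM  -- no-port MEM/MUL
[2] i3,i4  mul.MUL xor.ALU  -- pair
[3] i5  xor.ALU  -- RAW r5
[4] i6,i7  bne.BR or.ALU  -- pair
[5] i8  mulh.MUL  -- no-port MUL/MUL
[6] i9,i10  mulh.MUL xor.ALU  -- pair
[7] i11,i12  xor.ALU mul.MUL  -- pair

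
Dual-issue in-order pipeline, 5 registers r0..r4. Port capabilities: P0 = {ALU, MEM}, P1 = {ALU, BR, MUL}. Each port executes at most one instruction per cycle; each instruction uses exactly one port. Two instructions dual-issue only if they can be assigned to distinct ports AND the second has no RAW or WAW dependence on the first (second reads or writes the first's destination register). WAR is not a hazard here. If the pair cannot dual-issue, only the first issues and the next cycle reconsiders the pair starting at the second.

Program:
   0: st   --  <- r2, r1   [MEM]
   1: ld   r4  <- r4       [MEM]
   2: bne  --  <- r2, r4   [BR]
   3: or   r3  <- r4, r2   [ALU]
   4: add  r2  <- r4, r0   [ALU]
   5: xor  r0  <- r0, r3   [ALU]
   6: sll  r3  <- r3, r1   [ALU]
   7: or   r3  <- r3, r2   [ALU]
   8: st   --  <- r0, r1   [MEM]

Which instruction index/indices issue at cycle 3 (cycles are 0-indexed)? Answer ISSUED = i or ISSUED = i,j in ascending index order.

#0 head=0: st i0 no-port MEM/MEM
#1 head=1: ld i1 RAW r4
#2 head=2: bne or i2+i3 pair
#3 head=4: add xor i4+i5 pair
#4 head=6: sll i6 RAW+WAW r3
#5 head=7: or st i7+i8 pair

ISSUED = 4,5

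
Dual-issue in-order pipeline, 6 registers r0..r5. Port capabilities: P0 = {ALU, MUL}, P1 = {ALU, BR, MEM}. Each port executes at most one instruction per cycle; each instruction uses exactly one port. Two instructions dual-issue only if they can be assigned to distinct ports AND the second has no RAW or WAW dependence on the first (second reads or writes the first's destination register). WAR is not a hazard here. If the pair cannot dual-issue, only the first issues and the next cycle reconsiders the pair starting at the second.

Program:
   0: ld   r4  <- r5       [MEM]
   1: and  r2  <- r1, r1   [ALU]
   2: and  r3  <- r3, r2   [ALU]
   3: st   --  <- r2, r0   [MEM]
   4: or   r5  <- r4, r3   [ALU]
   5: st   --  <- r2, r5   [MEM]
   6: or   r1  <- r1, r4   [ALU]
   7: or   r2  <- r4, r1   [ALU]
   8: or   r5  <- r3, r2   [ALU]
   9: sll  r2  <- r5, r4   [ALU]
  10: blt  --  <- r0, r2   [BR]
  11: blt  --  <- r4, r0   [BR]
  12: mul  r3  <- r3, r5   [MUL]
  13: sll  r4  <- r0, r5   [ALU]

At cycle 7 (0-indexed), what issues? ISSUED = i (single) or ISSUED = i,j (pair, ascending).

ISSUED = 10

  cy0 -> i0,i1 (ld/and) 2-wide
  cy1 -> i2,i3 (and/st) 2-wide
  cy2 -> i4 (or) RAW r5
  cy3 -> i5,i6 (st/or) 2-wide
  cy4 -> i7 (or) RAW r2
  cy5 -> i8 (or) RAW r5
  cy6 -> i9 (sll) RAW r2
  cy7 -> i10 (blt) no-port BR/BR
  cy8 -> i11,i12 (blt/mul) 2-wide
  cy9 -> i13 (sll) tail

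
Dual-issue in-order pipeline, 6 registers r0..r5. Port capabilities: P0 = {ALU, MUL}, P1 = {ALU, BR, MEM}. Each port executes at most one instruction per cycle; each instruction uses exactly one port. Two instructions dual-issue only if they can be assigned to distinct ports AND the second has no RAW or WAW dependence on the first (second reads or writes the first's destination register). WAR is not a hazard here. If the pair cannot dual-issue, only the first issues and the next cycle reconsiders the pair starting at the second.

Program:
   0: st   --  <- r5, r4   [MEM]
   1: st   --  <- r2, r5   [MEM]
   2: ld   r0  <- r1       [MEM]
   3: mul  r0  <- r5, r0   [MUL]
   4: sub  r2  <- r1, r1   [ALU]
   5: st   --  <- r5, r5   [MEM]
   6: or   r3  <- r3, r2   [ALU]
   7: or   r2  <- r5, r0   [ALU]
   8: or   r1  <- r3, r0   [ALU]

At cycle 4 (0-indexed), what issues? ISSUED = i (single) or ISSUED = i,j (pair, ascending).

ISSUED = 5,6

0. st.MEM @i0  | no-port MEM/MEM
1. st.MEM @i1  | no-port MEM/MEM
2. ld.MEM @i2  | RAW+WAW r0
3. mul.MUL;sub.ALU @i3/i4  | 2-wide
4. st.MEM;or.ALU @i5/i6  | 2-wide
5. or.ALU;or.ALU @i7/i8  | 2-wide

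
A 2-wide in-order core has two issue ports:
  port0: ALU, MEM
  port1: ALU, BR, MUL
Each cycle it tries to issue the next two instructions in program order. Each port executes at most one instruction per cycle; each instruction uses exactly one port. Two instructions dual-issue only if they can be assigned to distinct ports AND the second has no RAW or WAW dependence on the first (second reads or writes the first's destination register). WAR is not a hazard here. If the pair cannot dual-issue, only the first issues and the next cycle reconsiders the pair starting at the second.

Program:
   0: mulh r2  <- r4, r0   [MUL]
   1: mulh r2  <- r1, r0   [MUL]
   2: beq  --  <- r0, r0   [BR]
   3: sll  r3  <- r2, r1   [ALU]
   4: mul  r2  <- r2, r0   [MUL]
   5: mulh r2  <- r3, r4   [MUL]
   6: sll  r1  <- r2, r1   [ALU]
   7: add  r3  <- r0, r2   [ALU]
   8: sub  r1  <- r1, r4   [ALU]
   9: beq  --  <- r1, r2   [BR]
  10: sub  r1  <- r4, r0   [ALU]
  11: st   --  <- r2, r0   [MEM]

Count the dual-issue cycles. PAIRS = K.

PAIRS = 3

t=0 i0:mulh.MUL ; no-port MUL/MUL
t=1 i1:mulh.MUL ; no-port MUL/BR
t=2 i2,i3:beq.BR+sll.ALU ; dual
t=3 i4:mul.MUL ; no-port MUL/MUL
t=4 i5:mulh.MUL ; RAW r2
t=5 i6,i7:sll.ALU+add.ALU ; dual
t=6 i8:sub.ALU ; RAW r1
t=7 i9,i10:beq.BR+sub.ALU ; dual
t=8 i11:st.MEM ; tail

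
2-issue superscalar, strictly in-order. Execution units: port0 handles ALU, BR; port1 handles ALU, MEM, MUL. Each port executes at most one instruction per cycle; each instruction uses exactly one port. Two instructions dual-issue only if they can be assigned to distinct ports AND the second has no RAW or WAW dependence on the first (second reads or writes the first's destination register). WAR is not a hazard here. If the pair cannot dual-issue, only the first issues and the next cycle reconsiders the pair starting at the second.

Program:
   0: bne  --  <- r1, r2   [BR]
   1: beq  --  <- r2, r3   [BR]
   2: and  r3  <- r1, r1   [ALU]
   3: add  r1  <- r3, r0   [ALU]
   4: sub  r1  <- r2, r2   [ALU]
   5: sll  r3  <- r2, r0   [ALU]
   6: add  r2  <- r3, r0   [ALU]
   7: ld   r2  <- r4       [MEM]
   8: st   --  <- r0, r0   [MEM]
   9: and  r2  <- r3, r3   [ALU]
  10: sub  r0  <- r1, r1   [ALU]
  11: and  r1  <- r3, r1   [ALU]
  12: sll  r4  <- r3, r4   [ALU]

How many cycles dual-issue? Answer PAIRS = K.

#0 head=0: bne i0 no-port BR/BR
#1 head=1: beq+and i1/i2 dual
#2 head=3: add i3 WAW r1
#3 head=4: sub+sll i4/i5 dual
#4 head=6: add i6 WAW r2
#5 head=7: ld i7 no-port MEM/MEM
#6 head=8: st+and i8/i9 dual
#7 head=10: sub+and i10/i11 dual
#8 head=12: sll i12 tail

PAIRS = 4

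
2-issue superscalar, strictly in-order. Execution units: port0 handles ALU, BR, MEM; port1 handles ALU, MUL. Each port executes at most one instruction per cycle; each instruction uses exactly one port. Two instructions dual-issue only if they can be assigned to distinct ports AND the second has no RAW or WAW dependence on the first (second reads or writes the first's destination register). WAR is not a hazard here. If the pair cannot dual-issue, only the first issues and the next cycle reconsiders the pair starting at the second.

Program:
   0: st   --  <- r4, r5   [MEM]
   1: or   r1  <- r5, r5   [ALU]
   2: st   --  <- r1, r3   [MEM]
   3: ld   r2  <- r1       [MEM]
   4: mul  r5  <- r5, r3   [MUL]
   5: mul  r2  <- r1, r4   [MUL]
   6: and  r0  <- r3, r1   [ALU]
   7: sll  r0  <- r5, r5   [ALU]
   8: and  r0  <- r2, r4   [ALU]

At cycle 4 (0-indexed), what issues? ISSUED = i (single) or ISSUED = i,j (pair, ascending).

[0] i0+i1  st or  -- pair
[1] i2  st  -- no-port MEM/MEM
[2] i3+i4  ld mul  -- pair
[3] i5+i6  mul and  -- pair
[4] i7  sll  -- WAW r0
[5] i8  and  -- tail

ISSUED = 7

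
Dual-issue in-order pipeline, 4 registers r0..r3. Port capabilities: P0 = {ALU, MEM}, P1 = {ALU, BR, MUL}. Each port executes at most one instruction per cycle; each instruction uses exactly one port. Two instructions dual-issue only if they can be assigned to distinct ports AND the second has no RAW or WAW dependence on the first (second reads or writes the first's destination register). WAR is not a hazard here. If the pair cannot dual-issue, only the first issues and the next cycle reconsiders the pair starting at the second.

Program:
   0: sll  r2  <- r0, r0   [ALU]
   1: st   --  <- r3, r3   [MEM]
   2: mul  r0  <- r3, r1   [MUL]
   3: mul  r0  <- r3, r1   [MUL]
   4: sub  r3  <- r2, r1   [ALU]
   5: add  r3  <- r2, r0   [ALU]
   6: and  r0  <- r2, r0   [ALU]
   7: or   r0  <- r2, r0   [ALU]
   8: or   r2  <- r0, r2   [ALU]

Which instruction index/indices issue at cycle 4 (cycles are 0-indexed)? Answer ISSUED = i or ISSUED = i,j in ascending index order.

ISSUED = 7

c0: i0&i1 sll st  dual
c1: i2 mul  no-port MUL/MUL
c2: i3&i4 mul sub  dual
c3: i5&i6 add and  dual
c4: i7 or  RAW r0
c5: i8 or  tail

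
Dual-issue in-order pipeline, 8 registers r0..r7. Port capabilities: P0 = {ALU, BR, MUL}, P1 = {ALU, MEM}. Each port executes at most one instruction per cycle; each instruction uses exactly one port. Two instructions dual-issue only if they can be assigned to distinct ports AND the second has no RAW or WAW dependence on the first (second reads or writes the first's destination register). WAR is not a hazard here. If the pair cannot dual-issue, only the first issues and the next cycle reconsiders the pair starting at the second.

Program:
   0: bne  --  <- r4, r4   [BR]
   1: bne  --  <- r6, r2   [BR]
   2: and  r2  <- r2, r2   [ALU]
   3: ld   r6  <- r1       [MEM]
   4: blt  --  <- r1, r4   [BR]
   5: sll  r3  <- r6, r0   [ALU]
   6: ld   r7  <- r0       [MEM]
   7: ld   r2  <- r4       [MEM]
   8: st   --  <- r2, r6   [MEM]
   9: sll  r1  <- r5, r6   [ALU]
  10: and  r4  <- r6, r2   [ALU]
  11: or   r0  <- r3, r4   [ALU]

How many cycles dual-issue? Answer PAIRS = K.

#0 head=0: bne i0 no-port BR/BR
#1 head=1: bne;and i1,i2 pair
#2 head=3: ld;blt i3,i4 pair
#3 head=5: sll;ld i5,i6 pair
#4 head=7: ld i7 no-port MEM/MEM
#5 head=8: st;sll i8,i9 pair
#6 head=10: and i10 RAW r4
#7 head=11: or i11 tail

PAIRS = 4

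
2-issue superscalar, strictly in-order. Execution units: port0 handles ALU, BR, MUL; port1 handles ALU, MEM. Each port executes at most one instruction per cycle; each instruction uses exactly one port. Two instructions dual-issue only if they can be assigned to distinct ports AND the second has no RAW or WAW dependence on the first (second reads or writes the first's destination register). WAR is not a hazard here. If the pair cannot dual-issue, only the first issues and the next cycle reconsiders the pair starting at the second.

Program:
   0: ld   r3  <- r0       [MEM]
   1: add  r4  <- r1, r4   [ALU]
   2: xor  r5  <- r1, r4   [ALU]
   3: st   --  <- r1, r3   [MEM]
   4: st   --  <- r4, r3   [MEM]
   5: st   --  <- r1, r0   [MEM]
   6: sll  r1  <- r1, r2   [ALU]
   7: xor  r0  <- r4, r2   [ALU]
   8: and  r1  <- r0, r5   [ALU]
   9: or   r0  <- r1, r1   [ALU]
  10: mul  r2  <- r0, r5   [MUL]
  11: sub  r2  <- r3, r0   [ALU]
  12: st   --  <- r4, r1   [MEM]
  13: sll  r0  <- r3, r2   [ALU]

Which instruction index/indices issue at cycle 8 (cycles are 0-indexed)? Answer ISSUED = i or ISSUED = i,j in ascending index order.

ISSUED = 11,12

t=0 i0/i1:ld.MEM+add.ALU ; 2-wide
t=1 i2/i3:xor.ALU+st.MEM ; 2-wide
t=2 i4:st.MEM ; no-port MEM/MEM
t=3 i5/i6:st.MEM+sll.ALU ; 2-wide
t=4 i7:xor.ALU ; RAW r0
t=5 i8:and.ALU ; RAW r1
t=6 i9:or.ALU ; RAW r0
t=7 i10:mul.MUL ; WAW r2
t=8 i11/i12:sub.ALU+st.MEM ; 2-wide
t=9 i13:sll.ALU ; tail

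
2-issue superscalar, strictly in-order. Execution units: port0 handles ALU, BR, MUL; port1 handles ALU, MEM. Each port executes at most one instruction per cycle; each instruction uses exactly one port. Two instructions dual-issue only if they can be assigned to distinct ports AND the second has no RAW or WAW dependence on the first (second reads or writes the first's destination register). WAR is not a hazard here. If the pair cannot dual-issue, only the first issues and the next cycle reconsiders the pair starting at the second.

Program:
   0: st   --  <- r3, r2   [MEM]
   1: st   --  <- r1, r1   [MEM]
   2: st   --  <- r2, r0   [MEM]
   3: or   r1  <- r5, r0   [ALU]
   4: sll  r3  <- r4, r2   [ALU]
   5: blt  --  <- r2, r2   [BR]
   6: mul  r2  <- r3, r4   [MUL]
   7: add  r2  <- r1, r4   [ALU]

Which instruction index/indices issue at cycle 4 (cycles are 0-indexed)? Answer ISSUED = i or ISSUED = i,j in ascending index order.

0. st.MEM @i0  | no-port MEM/MEM
1. st.MEM @i1  | no-port MEM/MEM
2. st.MEM/or.ALU @i2+i3  | pair
3. sll.ALU/blt.BR @i4+i5  | pair
4. mul.MUL @i6  | WAW r2
5. add.ALU @i7  | tail

ISSUED = 6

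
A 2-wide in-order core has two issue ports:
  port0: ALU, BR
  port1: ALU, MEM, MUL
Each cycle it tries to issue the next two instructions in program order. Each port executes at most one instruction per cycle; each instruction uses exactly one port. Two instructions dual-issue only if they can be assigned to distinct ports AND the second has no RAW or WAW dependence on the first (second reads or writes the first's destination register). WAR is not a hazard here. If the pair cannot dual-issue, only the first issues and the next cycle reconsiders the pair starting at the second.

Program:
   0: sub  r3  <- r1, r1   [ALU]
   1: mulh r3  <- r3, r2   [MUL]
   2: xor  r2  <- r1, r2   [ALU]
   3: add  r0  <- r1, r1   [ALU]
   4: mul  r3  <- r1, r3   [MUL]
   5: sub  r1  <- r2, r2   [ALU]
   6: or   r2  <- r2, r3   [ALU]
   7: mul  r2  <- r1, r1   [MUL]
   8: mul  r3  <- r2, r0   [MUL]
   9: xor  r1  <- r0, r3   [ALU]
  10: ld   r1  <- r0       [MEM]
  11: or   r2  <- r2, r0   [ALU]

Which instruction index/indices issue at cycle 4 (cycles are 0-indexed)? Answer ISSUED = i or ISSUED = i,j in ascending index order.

ISSUED = 7

  cy0 -> i0 (sub) RAW+WAW r3
  cy1 -> i1,i2 (mulh+xor) dual
  cy2 -> i3,i4 (add+mul) dual
  cy3 -> i5,i6 (sub+or) dual
  cy4 -> i7 (mul) no-port MUL/MUL
  cy5 -> i8 (mul) RAW r3
  cy6 -> i9 (xor) WAW r1
  cy7 -> i10,i11 (ld+or) dual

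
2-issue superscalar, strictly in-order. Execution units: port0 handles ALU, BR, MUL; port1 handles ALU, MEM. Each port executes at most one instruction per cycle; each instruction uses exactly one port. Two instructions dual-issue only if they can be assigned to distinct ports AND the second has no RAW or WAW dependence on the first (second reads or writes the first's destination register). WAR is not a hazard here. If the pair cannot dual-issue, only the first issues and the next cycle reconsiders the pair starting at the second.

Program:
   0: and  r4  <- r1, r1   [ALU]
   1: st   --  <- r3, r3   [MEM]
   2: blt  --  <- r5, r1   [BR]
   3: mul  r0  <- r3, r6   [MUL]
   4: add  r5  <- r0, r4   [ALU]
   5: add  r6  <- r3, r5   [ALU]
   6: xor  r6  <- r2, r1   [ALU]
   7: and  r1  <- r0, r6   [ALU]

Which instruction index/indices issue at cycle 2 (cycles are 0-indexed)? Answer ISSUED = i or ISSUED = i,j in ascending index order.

0. and.ALU;st.MEM @i0&i1  | dual
1. blt.BR @i2  | no-port BR/MUL
2. mul.MUL @i3  | RAW r0
3. add.ALU @i4  | RAW r5
4. add.ALU @i5  | WAW r6
5. xor.ALU @i6  | RAW r6
6. and.ALU @i7  | tail

ISSUED = 3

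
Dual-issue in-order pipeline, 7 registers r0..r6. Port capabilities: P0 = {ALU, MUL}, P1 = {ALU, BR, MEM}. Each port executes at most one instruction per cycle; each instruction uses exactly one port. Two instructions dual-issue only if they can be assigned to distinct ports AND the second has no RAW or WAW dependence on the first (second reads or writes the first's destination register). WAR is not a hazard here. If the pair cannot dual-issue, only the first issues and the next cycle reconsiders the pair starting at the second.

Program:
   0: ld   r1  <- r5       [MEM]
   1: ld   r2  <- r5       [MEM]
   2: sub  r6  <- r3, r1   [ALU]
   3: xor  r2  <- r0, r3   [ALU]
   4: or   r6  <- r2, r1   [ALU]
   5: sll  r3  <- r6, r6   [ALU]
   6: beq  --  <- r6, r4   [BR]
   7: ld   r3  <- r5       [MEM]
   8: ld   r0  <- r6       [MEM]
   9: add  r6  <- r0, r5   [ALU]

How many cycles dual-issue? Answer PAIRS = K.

[0] i0  ld.MEM  -- no-port MEM/MEM
[1] i1,i2  ld.MEM+sub.ALU  -- dual
[2] i3  xor.ALU  -- RAW r2
[3] i4  or.ALU  -- RAW r6
[4] i5,i6  sll.ALU+beq.BR  -- dual
[5] i7  ld.MEM  -- no-port MEM/MEM
[6] i8  ld.MEM  -- RAW r0
[7] i9  add.ALU  -- tail

PAIRS = 2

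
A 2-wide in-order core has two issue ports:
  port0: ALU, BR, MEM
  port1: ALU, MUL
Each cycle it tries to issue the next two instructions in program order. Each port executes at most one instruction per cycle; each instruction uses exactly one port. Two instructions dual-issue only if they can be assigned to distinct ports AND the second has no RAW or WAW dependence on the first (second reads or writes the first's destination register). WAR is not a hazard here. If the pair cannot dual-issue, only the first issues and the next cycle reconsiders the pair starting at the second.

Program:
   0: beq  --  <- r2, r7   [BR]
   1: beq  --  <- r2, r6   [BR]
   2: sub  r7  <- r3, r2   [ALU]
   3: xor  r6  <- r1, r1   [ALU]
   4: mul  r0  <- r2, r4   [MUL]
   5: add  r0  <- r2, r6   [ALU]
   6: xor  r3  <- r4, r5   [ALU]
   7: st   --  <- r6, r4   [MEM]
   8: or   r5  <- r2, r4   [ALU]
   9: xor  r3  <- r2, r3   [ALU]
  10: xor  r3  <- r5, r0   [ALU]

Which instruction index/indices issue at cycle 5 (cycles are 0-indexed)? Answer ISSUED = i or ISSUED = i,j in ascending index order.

ISSUED = 9

  cy0 -> i0 (beq) no-port BR/BR
  cy1 -> i1+i2 (beq;sub) pair
  cy2 -> i3+i4 (xor;mul) pair
  cy3 -> i5+i6 (add;xor) pair
  cy4 -> i7+i8 (st;or) pair
  cy5 -> i9 (xor) WAW r3
  cy6 -> i10 (xor) tail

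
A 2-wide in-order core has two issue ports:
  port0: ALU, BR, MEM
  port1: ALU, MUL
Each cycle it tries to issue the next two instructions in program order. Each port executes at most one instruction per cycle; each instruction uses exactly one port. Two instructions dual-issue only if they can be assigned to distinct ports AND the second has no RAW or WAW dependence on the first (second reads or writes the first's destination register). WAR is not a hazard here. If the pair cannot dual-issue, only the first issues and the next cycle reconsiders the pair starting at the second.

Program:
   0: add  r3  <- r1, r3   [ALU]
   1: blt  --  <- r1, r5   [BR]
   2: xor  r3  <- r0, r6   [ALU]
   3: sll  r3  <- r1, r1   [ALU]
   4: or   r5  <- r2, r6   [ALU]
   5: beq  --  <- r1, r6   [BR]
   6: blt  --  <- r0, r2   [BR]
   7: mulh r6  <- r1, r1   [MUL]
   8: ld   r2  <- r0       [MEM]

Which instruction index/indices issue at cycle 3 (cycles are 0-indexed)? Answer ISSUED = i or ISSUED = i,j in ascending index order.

[0] i0&i1  add/blt  -- pair
[1] i2  xor  -- WAW r3
[2] i3&i4  sll/or  -- pair
[3] i5  beq  -- no-port BR/BR
[4] i6&i7  blt/mulh  -- pair
[5] i8  ld  -- tail

ISSUED = 5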